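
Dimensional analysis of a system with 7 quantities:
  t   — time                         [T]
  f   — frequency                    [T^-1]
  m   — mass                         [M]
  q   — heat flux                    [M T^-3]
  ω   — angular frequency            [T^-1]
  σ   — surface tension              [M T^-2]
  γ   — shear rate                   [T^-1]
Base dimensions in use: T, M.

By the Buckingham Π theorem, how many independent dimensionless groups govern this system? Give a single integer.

Exponent matrix [T,M] × [t,f,m,q,ω,σ,γ]:
  T: [ 1 -1  0 -3 -1 -2 -1]
  M: [ 0  0  1  1  0  1  0]
RREF → pivots at {t,m} ⇒ r = 2
Π count = n − r = 7 − 2 = 5

5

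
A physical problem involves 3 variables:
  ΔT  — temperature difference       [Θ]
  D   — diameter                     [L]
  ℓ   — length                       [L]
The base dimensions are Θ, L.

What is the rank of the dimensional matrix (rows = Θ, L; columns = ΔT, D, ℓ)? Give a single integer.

Exponent matrix [Θ,L] × [ΔT,D,ℓ]:
  Θ: [ 1  0  0]
  L: [ 0  1  1]
RREF → pivots at {ΔT,D} ⇒ r = 2

2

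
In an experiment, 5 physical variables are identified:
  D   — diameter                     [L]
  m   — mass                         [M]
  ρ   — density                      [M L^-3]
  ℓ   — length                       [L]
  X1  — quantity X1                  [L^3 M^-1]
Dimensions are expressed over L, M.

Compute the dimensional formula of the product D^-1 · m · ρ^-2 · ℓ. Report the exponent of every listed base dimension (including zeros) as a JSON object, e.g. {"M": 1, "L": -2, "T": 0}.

Exponent matrix [L,M] × [D,m,ρ,ℓ,X1]:
  L: [ 1  0 -3  1  3]
  M: [ 0  1  1  0 -1]
  [L]: (-1)·1+(1)·0+(-2)·-3+(1)·1 = 6
  [M]: (-1)·0+(1)·1+(-2)·1+(1)·0 = -1
⇒ L^6 M^-1

{"L": 6, "M": -1}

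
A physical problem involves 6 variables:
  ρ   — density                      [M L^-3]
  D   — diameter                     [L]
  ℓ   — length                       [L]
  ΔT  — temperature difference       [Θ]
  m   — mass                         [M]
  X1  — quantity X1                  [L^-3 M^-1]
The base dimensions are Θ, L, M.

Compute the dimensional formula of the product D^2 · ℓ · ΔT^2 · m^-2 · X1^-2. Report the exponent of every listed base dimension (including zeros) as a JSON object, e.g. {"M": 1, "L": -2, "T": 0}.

{"Θ": 2, "L": 9, "M": 0}

Exponent matrix [Θ,L,M] × [ρ,D,ℓ,ΔT,m,X1]:
  Θ: [ 0  0  0  1  0  0]
  L: [-3  1  1  0  0 -3]
  M: [ 1  0  0  0  1 -1]
  [Θ]: (2)·0+(1)·0+(2)·1+(-2)·0+(-2)·0 = 2
  [L]: (2)·1+(1)·1+(2)·0+(-2)·0+(-2)·-3 = 9
  [M]: (2)·0+(1)·0+(2)·0+(-2)·1+(-2)·-1 = 0
⇒ Θ^2 L^9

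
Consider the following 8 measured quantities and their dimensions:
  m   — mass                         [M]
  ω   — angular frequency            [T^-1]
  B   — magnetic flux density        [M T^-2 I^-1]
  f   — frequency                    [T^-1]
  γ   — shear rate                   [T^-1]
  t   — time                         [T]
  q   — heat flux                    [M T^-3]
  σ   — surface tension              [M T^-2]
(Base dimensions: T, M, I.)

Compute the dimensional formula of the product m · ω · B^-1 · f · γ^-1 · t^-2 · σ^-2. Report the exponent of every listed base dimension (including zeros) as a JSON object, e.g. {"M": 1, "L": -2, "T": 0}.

Exponent matrix [T,M,I] × [m,ω,B,f,γ,t,q,σ]:
  T: [ 0 -1 -2 -1 -1  1 -3 -2]
  M: [ 1  0  1  0  0  0  1  1]
  I: [ 0  0 -1  0  0  0  0  0]
  [T]: (1)·0+(1)·-1+(-1)·-2+(1)·-1+(-1)·-1+(-2)·1+(-2)·-2 = 3
  [M]: (1)·1+(1)·0+(-1)·1+(1)·0+(-1)·0+(-2)·0+(-2)·1 = -2
  [I]: (1)·0+(1)·0+(-1)·-1+(1)·0+(-1)·0+(-2)·0+(-2)·0 = 1
⇒ T^3 M^-2 I

{"T": 3, "M": -2, "I": 1}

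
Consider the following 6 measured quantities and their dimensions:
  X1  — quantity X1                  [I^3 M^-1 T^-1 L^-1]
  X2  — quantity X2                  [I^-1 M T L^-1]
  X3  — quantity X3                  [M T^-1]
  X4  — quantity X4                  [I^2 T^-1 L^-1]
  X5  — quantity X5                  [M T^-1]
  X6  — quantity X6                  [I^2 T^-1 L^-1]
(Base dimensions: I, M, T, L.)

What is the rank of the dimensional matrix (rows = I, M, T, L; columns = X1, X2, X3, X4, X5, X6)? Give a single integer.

3

Exponent matrix [I,M,T,L] × [X1,X2,X3,X4,X5,X6]:
  I: [ 3 -1  0  2  0  2]
  M: [-1  1  1  0  1  0]
  T: [-1  1 -1 -1 -1 -1]
  L: [-1 -1  0 -1  0 -1]
Row reduction gives pivot columns X1,X2,X3; rank = 3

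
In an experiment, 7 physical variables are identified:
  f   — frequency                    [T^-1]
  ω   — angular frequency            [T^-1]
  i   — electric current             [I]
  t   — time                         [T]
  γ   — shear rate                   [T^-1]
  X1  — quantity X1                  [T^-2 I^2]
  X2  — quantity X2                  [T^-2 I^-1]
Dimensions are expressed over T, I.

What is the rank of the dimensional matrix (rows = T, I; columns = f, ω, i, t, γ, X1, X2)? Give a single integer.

2

Write exponents as rows T,I / cols f,ω,i,t,γ,X1,X2:
  T: [-1 -1  0  1 -1 -2 -2]
  I: [ 0  0  1  0  0  2 -1]
Row reduction gives pivot columns f,i; rank = 2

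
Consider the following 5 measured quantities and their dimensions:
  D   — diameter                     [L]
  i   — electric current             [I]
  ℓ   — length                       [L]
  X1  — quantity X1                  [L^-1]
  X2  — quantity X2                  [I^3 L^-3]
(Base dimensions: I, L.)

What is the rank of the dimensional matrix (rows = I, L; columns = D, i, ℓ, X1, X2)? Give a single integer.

2

Write exponents as rows I,L / cols D,i,ℓ,X1,X2:
  I: [ 0  1  0  0  3]
  L: [ 1  0  1 -1 -3]
Row reduction gives pivot columns D,i; rank = 2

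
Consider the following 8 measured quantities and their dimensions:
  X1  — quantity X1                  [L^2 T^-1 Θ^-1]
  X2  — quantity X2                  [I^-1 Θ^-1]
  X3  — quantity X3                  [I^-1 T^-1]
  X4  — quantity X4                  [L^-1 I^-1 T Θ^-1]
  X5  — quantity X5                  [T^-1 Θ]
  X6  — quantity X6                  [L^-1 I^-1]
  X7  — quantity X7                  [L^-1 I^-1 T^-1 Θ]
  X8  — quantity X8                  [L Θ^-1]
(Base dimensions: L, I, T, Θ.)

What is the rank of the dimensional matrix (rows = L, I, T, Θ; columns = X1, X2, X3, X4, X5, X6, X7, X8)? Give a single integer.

Dimensional matrix (L×I×T×Θ by X1×X2×X3×X4×X5×X6×X7×X8):
  L: [ 2  0  0 -1  0 -1 -1  1]
  I: [ 0 -1 -1 -1  0 -1 -1  0]
  T: [-1  0 -1  1 -1  0 -1  0]
  Θ: [-1 -1  0 -1  1  0  1 -1]
Row reduction gives pivot columns X1,X2,X3; rank = 3

3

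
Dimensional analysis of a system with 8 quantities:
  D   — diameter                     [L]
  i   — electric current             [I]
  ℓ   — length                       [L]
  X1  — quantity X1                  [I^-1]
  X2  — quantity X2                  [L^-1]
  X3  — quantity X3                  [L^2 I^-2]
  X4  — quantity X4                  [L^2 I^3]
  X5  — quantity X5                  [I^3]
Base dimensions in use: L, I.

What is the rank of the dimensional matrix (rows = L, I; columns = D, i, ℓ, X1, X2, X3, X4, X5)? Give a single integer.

2

Write exponents as rows L,I / cols D,i,ℓ,X1,X2,X3,X4,X5:
  L: [ 1  0  1  0 -1  2  2  0]
  I: [ 0  1  0 -1  0 -2  3  3]
RREF → pivots at {D,i} ⇒ r = 2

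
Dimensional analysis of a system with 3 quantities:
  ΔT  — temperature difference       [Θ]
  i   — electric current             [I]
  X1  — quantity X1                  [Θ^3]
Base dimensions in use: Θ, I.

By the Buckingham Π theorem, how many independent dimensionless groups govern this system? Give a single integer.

Exponent matrix [Θ,I] × [ΔT,i,X1]:
  Θ: [ 1  0  3]
  I: [ 0  1  0]
Row reduction gives pivot columns ΔT,i; rank = 2
Π count = n − r = 3 − 2 = 1

1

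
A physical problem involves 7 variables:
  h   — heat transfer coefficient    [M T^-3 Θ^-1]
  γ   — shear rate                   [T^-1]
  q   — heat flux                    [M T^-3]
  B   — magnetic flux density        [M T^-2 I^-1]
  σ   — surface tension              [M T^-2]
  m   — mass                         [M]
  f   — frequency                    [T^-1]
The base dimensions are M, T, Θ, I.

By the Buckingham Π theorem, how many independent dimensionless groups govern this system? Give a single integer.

3

Exponent matrix [M,T,Θ,I] × [h,γ,q,B,σ,m,f]:
  M: [ 1  0  1  1  1  1  0]
  T: [-3 -1 -3 -2 -2  0 -1]
  Θ: [-1  0  0  0  0  0  0]
  I: [ 0  0  0 -1  0  0  0]
Row reduction gives pivot columns h,γ,q,B; rank = 4
Π count = n − r = 7 − 4 = 3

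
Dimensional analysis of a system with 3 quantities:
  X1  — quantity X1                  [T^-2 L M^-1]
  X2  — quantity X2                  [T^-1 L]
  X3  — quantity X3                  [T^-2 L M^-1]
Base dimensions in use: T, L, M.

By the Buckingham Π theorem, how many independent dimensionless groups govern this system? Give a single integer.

Exponent matrix [T,L,M] × [X1,X2,X3]:
  T: [-2 -1 -2]
  L: [ 1  1  1]
  M: [-1  0 -1]
RREF → pivots at {X1,X2} ⇒ r = 2
Π count = n − r = 3 − 2 = 1

1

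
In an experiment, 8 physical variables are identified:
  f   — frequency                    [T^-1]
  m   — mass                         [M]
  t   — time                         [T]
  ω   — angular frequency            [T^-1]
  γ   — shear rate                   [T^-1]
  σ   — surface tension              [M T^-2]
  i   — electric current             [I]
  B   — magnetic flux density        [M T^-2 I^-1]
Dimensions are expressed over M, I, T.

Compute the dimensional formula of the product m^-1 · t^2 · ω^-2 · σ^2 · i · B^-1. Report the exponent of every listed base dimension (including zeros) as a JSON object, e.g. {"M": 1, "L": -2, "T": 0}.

{"M": 0, "I": 2, "T": 2}

Exponent matrix [M,I,T] × [f,m,t,ω,γ,σ,i,B]:
  M: [ 0  1  0  0  0  1  0  1]
  I: [ 0  0  0  0  0  0  1 -1]
  T: [-1  0  1 -1 -1 -2  0 -2]
  [M]: (-1)·1+(2)·0+(-2)·0+(2)·1+(1)·0+(-1)·1 = 0
  [I]: (-1)·0+(2)·0+(-2)·0+(2)·0+(1)·1+(-1)·-1 = 2
  [T]: (-1)·0+(2)·1+(-2)·-1+(2)·-2+(1)·0+(-1)·-2 = 2
⇒ I^2 T^2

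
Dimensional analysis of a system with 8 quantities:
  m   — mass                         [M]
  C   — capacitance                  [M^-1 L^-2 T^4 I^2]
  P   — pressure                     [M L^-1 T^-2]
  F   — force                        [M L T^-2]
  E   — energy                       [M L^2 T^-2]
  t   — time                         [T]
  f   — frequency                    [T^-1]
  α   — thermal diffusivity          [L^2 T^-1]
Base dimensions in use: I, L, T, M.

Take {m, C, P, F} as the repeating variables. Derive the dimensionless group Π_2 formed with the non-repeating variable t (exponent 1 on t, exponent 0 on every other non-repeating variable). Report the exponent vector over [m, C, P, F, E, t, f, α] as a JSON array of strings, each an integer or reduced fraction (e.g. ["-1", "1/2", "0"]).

Exponent matrix [I,L,T,M] × [m,C,P,F,E,t,f,α]:
  I: [ 0  2  0  0  0  0  0  0]
  L: [ 0 -2 -1  1  2  0  0  2]
  T: [ 0  4 -2 -2 -2  1 -1 -1]
  M: [ 1 -1  1  1  1  0  0  0]
Row reduction gives pivot columns m,C,P,F; rank = 4
Repeat: m,C,P,F; free: E,t,f,α
RREF:
  r0: [   1    0    0    0    0  1/2 -1/2 -1/2]
  r1: [   0    1    0    0    0    0    0    0]
  r2: [   0    0    1    0 -1/2 -1/4  1/4 -3/4]
  r3: [   0    0    0    1  3/2 -1/4  1/4  5/4]
Fix exponent of t at 1, E at 0, f at 0, α at 0; solve each RREF row for its pivot's exponent:
  r0: exp(m) + (1/2)·1 = 0 ⇒ exp(m) = -1/2
  r1: exp(C) + (0)·1 = 0 ⇒ exp(C) = 0
  r2: exp(P) + (-1/4)·1 = 0 ⇒ exp(P) = 1/4
  r3: exp(F) + (-1/4)·1 = 0 ⇒ exp(F) = 1/4
Π_2 = m^(-1/2) · P^(1/4) · F^(1/4) · t

["-1/2", "0", "1/4", "1/4", "0", "1", "0", "0"]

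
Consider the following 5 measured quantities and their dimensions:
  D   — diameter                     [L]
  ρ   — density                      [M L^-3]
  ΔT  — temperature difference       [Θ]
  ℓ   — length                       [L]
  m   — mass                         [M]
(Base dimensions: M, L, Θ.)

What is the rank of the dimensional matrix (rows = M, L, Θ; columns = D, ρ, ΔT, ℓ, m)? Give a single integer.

Exponent matrix [M,L,Θ] × [D,ρ,ΔT,ℓ,m]:
  M: [ 0  1  0  0  1]
  L: [ 1 -3  0  1  0]
  Θ: [ 0  0  1  0  0]
Echelon form has 3 nonzero rows (pivots: D,ρ,ΔT)

3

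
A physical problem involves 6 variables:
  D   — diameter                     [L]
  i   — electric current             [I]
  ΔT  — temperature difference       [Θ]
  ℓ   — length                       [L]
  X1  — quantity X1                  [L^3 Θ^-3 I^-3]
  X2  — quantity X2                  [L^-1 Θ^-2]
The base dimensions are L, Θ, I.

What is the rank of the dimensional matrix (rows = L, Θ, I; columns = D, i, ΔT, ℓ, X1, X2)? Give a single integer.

3

Dimensional matrix (L×Θ×I by D×i×ΔT×ℓ×X1×X2):
  L: [ 1  0  0  1  3 -1]
  Θ: [ 0  0  1  0 -3 -2]
  I: [ 0  1  0  0 -3  0]
Row reduction gives pivot columns D,i,ΔT; rank = 3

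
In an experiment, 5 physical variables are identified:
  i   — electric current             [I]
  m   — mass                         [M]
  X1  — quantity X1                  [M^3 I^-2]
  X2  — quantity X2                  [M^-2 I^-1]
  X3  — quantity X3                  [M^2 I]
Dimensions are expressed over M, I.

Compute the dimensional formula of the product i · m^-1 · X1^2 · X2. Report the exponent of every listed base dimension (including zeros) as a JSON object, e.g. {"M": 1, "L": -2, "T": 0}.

{"M": 3, "I": -4}

Dimensional matrix (M×I by i×m×X1×X2×X3):
  M: [ 0  1  3 -2  2]
  I: [ 1  0 -2 -1  1]
  [M]: (1)·0+(-1)·1+(2)·3+(1)·-2 = 3
  [I]: (1)·1+(-1)·0+(2)·-2+(1)·-1 = -4
⇒ M^3 I^-4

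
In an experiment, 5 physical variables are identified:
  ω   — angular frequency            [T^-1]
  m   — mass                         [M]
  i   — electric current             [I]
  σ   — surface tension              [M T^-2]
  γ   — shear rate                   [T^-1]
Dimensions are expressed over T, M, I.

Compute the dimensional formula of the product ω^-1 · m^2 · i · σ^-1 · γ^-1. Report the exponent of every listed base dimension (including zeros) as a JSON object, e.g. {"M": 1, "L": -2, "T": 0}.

Exponent matrix [T,M,I] × [ω,m,i,σ,γ]:
  T: [-1  0  0 -2 -1]
  M: [ 0  1  0  1  0]
  I: [ 0  0  1  0  0]
  [T]: (-1)·-1+(2)·0+(1)·0+(-1)·-2+(-1)·-1 = 4
  [M]: (-1)·0+(2)·1+(1)·0+(-1)·1+(-1)·0 = 1
  [I]: (-1)·0+(2)·0+(1)·1+(-1)·0+(-1)·0 = 1
⇒ T^4 M I

{"T": 4, "M": 1, "I": 1}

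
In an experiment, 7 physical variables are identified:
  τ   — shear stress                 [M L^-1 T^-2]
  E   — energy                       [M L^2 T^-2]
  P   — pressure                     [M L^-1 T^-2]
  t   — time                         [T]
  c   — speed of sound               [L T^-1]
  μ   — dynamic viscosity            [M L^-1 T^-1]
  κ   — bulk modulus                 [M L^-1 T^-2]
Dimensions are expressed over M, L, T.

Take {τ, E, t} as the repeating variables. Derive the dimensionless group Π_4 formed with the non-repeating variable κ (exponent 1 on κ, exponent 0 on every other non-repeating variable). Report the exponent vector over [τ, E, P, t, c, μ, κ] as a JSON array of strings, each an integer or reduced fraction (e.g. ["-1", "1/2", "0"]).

["-1", "0", "0", "0", "0", "0", "1"]

Write exponents as rows M,L,T / cols τ,E,P,t,c,μ,κ:
  M: [ 1  1  1  0  0  1  1]
  L: [-1  2 -1  0  1 -1 -1]
  T: [-2 -2 -2  1 -1 -1 -2]
Echelon form has 3 nonzero rows (pivots: τ,E,t)
Pivot set = {τ,E,t}, free = {P,c,μ,κ}
RREF:
  r0: [   1    0    1    0 -1/3    1    1]
  r1: [   0    1    0    0  1/3    0    0]
  r2: [   0    0    0    1   -1    1    0]
Fix exponent of κ at 1, P at 0, c at 0, μ at 0; solve each RREF row for its pivot's exponent:
  r0: exp(τ) + (1)·1 = 0 ⇒ exp(τ) = -1
  r1: exp(E) + (0)·1 = 0 ⇒ exp(E) = 0
  r2: exp(t) + (0)·1 = 0 ⇒ exp(t) = 0
Π_4 = τ^-1 · κ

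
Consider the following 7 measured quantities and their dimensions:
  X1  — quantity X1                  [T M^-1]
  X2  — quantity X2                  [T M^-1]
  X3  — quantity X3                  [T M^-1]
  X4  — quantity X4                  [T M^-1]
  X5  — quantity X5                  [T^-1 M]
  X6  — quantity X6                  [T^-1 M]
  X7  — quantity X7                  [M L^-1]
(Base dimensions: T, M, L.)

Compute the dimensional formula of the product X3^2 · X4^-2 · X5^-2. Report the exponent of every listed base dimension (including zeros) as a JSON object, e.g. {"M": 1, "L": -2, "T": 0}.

Exponent matrix [T,M,L] × [X1,X2,X3,X4,X5,X6,X7]:
  T: [ 1  1  1  1 -1 -1  0]
  M: [-1 -1 -1 -1  1  1  1]
  L: [ 0  0  0  0  0  0 -1]
  [T]: (2)·1+(-2)·1+(-2)·-1 = 2
  [M]: (2)·-1+(-2)·-1+(-2)·1 = -2
  [L]: (2)·0+(-2)·0+(-2)·0 = 0
⇒ T^2 M^-2

{"T": 2, "M": -2, "L": 0}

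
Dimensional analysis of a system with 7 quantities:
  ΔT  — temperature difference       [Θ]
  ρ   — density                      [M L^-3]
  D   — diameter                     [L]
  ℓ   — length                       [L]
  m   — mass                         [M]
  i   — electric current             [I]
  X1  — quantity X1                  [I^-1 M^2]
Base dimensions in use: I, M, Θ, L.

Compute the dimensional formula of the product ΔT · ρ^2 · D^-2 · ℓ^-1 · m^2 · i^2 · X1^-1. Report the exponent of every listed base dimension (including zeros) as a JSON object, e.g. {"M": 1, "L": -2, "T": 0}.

Dimensional matrix (I×M×Θ×L by ΔT×ρ×D×ℓ×m×i×X1):
  I: [ 0  0  0  0  0  1 -1]
  M: [ 0  1  0  0  1  0  2]
  Θ: [ 1  0  0  0  0  0  0]
  L: [ 0 -3  1  1  0  0  0]
  [I]: (1)·0+(2)·0+(-2)·0+(-1)·0+(2)·0+(2)·1+(-1)·-1 = 3
  [M]: (1)·0+(2)·1+(-2)·0+(-1)·0+(2)·1+(2)·0+(-1)·2 = 2
  [Θ]: (1)·1+(2)·0+(-2)·0+(-1)·0+(2)·0+(2)·0+(-1)·0 = 1
  [L]: (1)·0+(2)·-3+(-2)·1+(-1)·1+(2)·0+(2)·0+(-1)·0 = -9
⇒ I^3 M^2 Θ L^-9

{"I": 3, "M": 2, "Θ": 1, "L": -9}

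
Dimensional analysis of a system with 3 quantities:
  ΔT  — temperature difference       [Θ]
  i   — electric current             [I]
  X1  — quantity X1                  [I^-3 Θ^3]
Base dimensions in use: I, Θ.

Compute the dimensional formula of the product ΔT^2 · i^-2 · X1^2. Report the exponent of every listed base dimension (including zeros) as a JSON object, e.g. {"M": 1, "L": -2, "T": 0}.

{"I": -8, "Θ": 8}

Dimensional matrix (I×Θ by ΔT×i×X1):
  I: [ 0  1 -3]
  Θ: [ 1  0  3]
  [I]: (2)·0+(-2)·1+(2)·-3 = -8
  [Θ]: (2)·1+(-2)·0+(2)·3 = 8
⇒ I^-8 Θ^8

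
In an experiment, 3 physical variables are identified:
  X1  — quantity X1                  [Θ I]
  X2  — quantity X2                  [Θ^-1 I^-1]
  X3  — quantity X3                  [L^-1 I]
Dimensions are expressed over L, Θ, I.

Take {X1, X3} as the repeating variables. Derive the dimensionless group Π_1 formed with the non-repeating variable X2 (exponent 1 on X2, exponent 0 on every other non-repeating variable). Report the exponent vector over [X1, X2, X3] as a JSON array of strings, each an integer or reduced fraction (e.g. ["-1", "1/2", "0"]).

["1", "1", "0"]

Exponent matrix [L,Θ,I] × [X1,X2,X3]:
  L: [ 0  0 -1]
  Θ: [ 1 -1  0]
  I: [ 1 -1  1]
RREF → pivots at {X1,X3} ⇒ r = 2
Pivot set = {X1,X3}, free = {X2}
RREF:
  r0: [   1   -1    0]
  r1: [   0    0    1]
  r2: [   0    0    0]
Fix exponent of X2 at 1; solve each RREF row for its pivot's exponent:
  r0: exp(X1) + (-1)·1 = 0 ⇒ exp(X1) = 1
  r1: exp(X3) + (0)·1 = 0 ⇒ exp(X3) = 0
Π_1 = X1 · X2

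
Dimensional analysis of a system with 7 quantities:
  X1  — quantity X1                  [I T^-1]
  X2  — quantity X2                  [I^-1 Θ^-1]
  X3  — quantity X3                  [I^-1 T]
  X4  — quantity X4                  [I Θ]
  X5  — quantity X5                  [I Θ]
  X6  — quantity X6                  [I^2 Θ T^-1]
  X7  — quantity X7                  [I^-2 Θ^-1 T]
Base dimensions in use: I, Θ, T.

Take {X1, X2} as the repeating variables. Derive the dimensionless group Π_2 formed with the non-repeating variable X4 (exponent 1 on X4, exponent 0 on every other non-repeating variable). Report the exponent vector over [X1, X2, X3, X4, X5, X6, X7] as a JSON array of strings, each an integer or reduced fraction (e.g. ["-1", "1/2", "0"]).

Write exponents as rows I,Θ,T / cols X1,X2,X3,X4,X5,X6,X7:
  I: [ 1 -1 -1  1  1  2 -2]
  Θ: [ 0 -1  0  1  1  1 -1]
  T: [-1  0  1  0  0 -1  1]
RREF → pivots at {X1,X2} ⇒ r = 2
Repeat: X1,X2; free: X3,X4,X5,X6,X7
RREF:
  r0: [   1    0   -1    0    0    1   -1]
  r1: [   0    1    0   -1   -1   -1    1]
  r2: [   0    0    0    0    0    0    0]
Fix exponent of X4 at 1, X3 at 0, X5 at 0, X6 at 0, X7 at 0; solve each RREF row for its pivot's exponent:
  r0: exp(X1) + (0)·1 = 0 ⇒ exp(X1) = 0
  r1: exp(X2) + (-1)·1 = 0 ⇒ exp(X2) = 1
Π_2 = X2 · X4

["0", "1", "0", "1", "0", "0", "0"]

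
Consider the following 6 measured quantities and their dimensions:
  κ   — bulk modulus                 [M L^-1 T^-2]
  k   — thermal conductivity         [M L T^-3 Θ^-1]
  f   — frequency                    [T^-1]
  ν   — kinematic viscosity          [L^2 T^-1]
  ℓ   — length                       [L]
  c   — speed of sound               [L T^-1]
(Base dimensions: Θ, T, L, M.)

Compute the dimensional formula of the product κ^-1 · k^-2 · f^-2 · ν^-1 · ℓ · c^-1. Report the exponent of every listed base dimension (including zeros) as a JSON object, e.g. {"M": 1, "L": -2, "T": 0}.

Write exponents as rows Θ,T,L,M / cols κ,k,f,ν,ℓ,c:
  Θ: [ 0 -1  0  0  0  0]
  T: [-2 -3 -1 -1  0 -1]
  L: [-1  1  0  2  1  1]
  M: [ 1  1  0  0  0  0]
  [Θ]: (-1)·0+(-2)·-1+(-2)·0+(-1)·0+(1)·0+(-1)·0 = 2
  [T]: (-1)·-2+(-2)·-3+(-2)·-1+(-1)·-1+(1)·0+(-1)·-1 = 12
  [L]: (-1)·-1+(-2)·1+(-2)·0+(-1)·2+(1)·1+(-1)·1 = -3
  [M]: (-1)·1+(-2)·1+(-2)·0+(-1)·0+(1)·0+(-1)·0 = -3
⇒ Θ^2 T^12 L^-3 M^-3

{"Θ": 2, "T": 12, "L": -3, "M": -3}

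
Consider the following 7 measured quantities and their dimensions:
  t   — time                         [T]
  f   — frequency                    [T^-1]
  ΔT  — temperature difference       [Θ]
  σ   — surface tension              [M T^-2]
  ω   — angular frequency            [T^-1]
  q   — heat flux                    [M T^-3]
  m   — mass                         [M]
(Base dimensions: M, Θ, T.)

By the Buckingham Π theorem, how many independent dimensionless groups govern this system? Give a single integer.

Exponent matrix [M,Θ,T] × [t,f,ΔT,σ,ω,q,m]:
  M: [ 0  0  0  1  0  1  1]
  Θ: [ 0  0  1  0  0  0  0]
  T: [ 1 -1  0 -2 -1 -3  0]
Row reduction gives pivot columns t,ΔT,σ; rank = 3
n=7, r=3 ⇒ 4 dimensionless groups

4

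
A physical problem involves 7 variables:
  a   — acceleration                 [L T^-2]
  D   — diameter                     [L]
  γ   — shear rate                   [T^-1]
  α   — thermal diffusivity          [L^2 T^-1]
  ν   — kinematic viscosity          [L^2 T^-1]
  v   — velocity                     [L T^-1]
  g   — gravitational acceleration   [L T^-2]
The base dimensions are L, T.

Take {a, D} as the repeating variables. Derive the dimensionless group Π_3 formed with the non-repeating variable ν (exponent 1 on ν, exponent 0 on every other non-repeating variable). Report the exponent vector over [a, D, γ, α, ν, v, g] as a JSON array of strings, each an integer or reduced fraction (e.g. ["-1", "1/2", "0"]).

Write exponents as rows L,T / cols a,D,γ,α,ν,v,g:
  L: [ 1  1  0  2  2  1  1]
  T: [-2  0 -1 -1 -1 -1 -2]
Echelon form has 2 nonzero rows (pivots: a,D)
Pivot set = {a,D}, free = {γ,α,ν,v,g}
RREF:
  r0: [   1    0  1/2  1/2  1/2  1/2    1]
  r1: [   0    1 -1/2  3/2  3/2  1/2    0]
Fix exponent of ν at 1, γ at 0, α at 0, v at 0, g at 0; solve each RREF row for its pivot's exponent:
  r0: exp(a) + (1/2)·1 = 0 ⇒ exp(a) = -1/2
  r1: exp(D) + (3/2)·1 = 0 ⇒ exp(D) = -3/2
Π_3 = a^(-1/2) · D^(-3/2) · ν

["-1/2", "-3/2", "0", "0", "1", "0", "0"]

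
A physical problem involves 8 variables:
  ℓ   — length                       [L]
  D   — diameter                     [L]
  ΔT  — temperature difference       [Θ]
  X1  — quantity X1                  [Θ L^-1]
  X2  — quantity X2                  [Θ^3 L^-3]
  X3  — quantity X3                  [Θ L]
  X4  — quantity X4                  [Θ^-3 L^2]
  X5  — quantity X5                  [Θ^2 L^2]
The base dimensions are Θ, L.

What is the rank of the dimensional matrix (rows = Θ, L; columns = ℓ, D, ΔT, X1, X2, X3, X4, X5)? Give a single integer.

Dimensional matrix (Θ×L by ℓ×D×ΔT×X1×X2×X3×X4×X5):
  Θ: [ 0  0  1  1  3  1 -3  2]
  L: [ 1  1  0 -1 -3  1  2  2]
Echelon form has 2 nonzero rows (pivots: ℓ,ΔT)

2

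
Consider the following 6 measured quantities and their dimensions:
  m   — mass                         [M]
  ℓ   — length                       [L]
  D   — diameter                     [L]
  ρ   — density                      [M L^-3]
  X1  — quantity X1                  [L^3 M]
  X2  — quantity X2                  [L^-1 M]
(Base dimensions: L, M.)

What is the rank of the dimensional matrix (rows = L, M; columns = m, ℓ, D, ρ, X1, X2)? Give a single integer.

2

Write exponents as rows L,M / cols m,ℓ,D,ρ,X1,X2:
  L: [ 0  1  1 -3  3 -1]
  M: [ 1  0  0  1  1  1]
RREF → pivots at {m,ℓ} ⇒ r = 2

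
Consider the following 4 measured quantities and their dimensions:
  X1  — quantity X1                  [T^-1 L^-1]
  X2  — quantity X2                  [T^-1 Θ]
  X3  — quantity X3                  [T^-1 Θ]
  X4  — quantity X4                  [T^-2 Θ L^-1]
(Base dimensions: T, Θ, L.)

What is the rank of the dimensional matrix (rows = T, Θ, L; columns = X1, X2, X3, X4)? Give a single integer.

2

Exponent matrix [T,Θ,L] × [X1,X2,X3,X4]:
  T: [-1 -1 -1 -2]
  Θ: [ 0  1  1  1]
  L: [-1  0  0 -1]
Echelon form has 2 nonzero rows (pivots: X1,X2)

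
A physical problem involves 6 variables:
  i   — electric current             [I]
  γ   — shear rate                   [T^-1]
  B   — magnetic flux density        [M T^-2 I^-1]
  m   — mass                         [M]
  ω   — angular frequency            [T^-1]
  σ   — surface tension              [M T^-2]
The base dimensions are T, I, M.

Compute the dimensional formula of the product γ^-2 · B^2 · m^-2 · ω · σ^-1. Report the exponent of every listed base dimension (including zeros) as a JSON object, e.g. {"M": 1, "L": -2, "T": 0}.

Write exponents as rows T,I,M / cols i,γ,B,m,ω,σ:
  T: [ 0 -1 -2  0 -1 -2]
  I: [ 1  0 -1  0  0  0]
  M: [ 0  0  1  1  0  1]
  [T]: (-2)·-1+(2)·-2+(-2)·0+(1)·-1+(-1)·-2 = -1
  [I]: (-2)·0+(2)·-1+(-2)·0+(1)·0+(-1)·0 = -2
  [M]: (-2)·0+(2)·1+(-2)·1+(1)·0+(-1)·1 = -1
⇒ T^-1 I^-2 M^-1

{"T": -1, "I": -2, "M": -1}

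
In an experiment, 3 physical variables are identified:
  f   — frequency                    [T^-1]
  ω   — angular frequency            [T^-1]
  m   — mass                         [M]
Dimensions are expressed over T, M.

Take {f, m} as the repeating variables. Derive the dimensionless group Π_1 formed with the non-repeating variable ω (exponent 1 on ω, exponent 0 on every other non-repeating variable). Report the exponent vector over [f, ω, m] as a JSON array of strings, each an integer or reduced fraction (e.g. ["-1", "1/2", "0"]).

["-1", "1", "0"]

Exponent matrix [T,M] × [f,ω,m]:
  T: [-1 -1  0]
  M: [ 0  0  1]
Row reduction gives pivot columns f,m; rank = 2
Repeat: f,m; free: ω
RREF:
  r0: [   1    1    0]
  r1: [   0    0    1]
Fix exponent of ω at 1; solve each RREF row for its pivot's exponent:
  r0: exp(f) + (1)·1 = 0 ⇒ exp(f) = -1
  r1: exp(m) + (0)·1 = 0 ⇒ exp(m) = 0
Π_1 = f^-1 · ω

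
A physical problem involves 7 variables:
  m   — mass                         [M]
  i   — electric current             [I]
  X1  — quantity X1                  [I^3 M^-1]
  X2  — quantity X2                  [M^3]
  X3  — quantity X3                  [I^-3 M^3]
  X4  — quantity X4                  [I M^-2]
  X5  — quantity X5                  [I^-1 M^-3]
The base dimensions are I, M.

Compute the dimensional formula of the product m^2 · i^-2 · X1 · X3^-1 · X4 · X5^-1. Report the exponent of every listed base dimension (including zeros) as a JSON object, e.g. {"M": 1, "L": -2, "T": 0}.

Write exponents as rows I,M / cols m,i,X1,X2,X3,X4,X5:
  I: [ 0  1  3  0 -3  1 -1]
  M: [ 1  0 -1  3  3 -2 -3]
  [I]: (2)·0+(-2)·1+(1)·3+(-1)·-3+(1)·1+(-1)·-1 = 6
  [M]: (2)·1+(-2)·0+(1)·-1+(-1)·3+(1)·-2+(-1)·-3 = -1
⇒ I^6 M^-1

{"I": 6, "M": -1}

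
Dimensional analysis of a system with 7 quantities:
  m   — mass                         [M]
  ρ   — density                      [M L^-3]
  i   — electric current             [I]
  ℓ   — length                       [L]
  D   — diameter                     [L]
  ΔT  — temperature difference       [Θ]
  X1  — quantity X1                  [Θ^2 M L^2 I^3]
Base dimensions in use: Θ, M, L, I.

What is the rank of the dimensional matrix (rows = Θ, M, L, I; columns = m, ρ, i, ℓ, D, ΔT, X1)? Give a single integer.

Exponent matrix [Θ,M,L,I] × [m,ρ,i,ℓ,D,ΔT,X1]:
  Θ: [ 0  0  0  0  0  1  2]
  M: [ 1  1  0  0  0  0  1]
  L: [ 0 -3  0  1  1  0  2]
  I: [ 0  0  1  0  0  0  3]
Echelon form has 4 nonzero rows (pivots: m,ρ,i,ΔT)

4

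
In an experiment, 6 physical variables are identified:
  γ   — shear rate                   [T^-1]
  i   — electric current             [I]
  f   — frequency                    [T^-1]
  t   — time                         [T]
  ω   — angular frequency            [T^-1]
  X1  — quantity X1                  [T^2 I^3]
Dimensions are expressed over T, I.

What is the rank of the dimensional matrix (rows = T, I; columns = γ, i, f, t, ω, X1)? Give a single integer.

Dimensional matrix (T×I by γ×i×f×t×ω×X1):
  T: [-1  0 -1  1 -1  2]
  I: [ 0  1  0  0  0  3]
Row reduction gives pivot columns γ,i; rank = 2

2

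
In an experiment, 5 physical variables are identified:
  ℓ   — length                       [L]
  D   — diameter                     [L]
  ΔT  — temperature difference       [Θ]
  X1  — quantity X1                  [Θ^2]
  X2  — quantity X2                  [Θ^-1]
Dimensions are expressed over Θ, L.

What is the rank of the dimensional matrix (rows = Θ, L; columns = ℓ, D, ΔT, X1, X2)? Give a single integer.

Exponent matrix [Θ,L] × [ℓ,D,ΔT,X1,X2]:
  Θ: [ 0  0  1  2 -1]
  L: [ 1  1  0  0  0]
Row reduction gives pivot columns ℓ,ΔT; rank = 2

2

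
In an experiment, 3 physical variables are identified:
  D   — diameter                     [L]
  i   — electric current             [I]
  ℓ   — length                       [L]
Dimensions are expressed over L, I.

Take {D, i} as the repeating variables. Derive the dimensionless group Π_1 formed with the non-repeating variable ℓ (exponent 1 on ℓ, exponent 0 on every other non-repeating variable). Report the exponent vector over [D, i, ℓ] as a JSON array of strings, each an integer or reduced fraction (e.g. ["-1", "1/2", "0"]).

Exponent matrix [L,I] × [D,i,ℓ]:
  L: [ 1  0  1]
  I: [ 0  1  0]
RREF → pivots at {D,i} ⇒ r = 2
Repeat: D,i; free: ℓ
RREF:
  r0: [   1    0    1]
  r1: [   0    1    0]
Fix exponent of ℓ at 1; solve each RREF row for its pivot's exponent:
  r0: exp(D) + (1)·1 = 0 ⇒ exp(D) = -1
  r1: exp(i) + (0)·1 = 0 ⇒ exp(i) = 0
Π_1 = D^-1 · ℓ

["-1", "0", "1"]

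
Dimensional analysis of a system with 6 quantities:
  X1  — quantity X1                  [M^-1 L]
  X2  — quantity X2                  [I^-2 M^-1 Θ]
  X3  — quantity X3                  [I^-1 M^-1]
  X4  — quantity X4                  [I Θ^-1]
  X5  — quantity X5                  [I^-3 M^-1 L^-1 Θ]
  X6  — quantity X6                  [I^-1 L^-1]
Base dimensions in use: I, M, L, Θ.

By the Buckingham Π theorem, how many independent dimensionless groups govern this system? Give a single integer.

Write exponents as rows I,M,L,Θ / cols X1,X2,X3,X4,X5,X6:
  I: [ 0 -2 -1  1 -3 -1]
  M: [-1 -1 -1  0 -1  0]
  L: [ 1  0  0  0 -1 -1]
  Θ: [ 0  1  0 -1  1  0]
Echelon form has 3 nonzero rows (pivots: X1,X2,X3)
6 vars − rank 3 = 3 Π groups

3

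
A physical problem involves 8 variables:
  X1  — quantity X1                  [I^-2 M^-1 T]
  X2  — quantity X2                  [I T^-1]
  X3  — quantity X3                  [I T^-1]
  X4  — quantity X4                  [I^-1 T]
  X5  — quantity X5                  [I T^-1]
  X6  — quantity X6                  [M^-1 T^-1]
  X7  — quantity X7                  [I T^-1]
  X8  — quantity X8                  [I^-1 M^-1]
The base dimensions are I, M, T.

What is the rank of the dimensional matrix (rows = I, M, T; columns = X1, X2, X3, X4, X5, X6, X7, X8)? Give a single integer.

Exponent matrix [I,M,T] × [X1,X2,X3,X4,X5,X6,X7,X8]:
  I: [-2  1  1 -1  1  0  1 -1]
  M: [-1  0  0  0  0 -1  0 -1]
  T: [ 1 -1 -1  1 -1 -1 -1  0]
Echelon form has 2 nonzero rows (pivots: X1,X2)

2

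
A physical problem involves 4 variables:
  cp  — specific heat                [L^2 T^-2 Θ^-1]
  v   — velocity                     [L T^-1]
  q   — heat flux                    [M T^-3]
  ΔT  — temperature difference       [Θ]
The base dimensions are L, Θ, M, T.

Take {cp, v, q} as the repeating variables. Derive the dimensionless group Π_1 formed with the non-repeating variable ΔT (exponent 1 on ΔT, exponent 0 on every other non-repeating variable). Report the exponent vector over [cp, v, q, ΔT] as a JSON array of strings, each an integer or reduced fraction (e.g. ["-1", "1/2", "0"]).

["1", "-2", "0", "1"]

Exponent matrix [L,Θ,M,T] × [cp,v,q,ΔT]:
  L: [ 2  1  0  0]
  Θ: [-1  0  0  1]
  M: [ 0  0  1  0]
  T: [-2 -1 -3  0]
RREF → pivots at {cp,v,q} ⇒ r = 3
Pivot set = {cp,v,q}, free = {ΔT}
RREF:
  r0: [   1    0    0   -1]
  r1: [   0    1    0    2]
  r2: [   0    0    1    0]
  r3: [   0    0    0    0]
Fix exponent of ΔT at 1; solve each RREF row for its pivot's exponent:
  r0: exp(cp) + (-1)·1 = 0 ⇒ exp(cp) = 1
  r1: exp(v) + (2)·1 = 0 ⇒ exp(v) = -2
  r2: exp(q) + (0)·1 = 0 ⇒ exp(q) = 0
Π_1 = cp · v^-2 · ΔT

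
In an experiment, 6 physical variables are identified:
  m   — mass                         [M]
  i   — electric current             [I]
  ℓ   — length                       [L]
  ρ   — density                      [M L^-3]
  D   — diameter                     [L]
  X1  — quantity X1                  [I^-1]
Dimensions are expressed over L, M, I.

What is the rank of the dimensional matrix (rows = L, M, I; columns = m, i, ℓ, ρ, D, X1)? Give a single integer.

3

Write exponents as rows L,M,I / cols m,i,ℓ,ρ,D,X1:
  L: [ 0  0  1 -3  1  0]
  M: [ 1  0  0  1  0  0]
  I: [ 0  1  0  0  0 -1]
Row reduction gives pivot columns m,i,ℓ; rank = 3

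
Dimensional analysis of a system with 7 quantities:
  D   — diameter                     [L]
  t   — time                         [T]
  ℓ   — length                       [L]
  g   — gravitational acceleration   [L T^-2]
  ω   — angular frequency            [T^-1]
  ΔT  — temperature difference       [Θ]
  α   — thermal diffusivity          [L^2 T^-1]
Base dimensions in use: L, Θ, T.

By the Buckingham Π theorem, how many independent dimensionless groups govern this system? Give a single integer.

Exponent matrix [L,Θ,T] × [D,t,ℓ,g,ω,ΔT,α]:
  L: [ 1  0  1  1  0  0  2]
  Θ: [ 0  0  0  0  0  1  0]
  T: [ 0  1  0 -2 -1  0 -1]
RREF → pivots at {D,t,ΔT} ⇒ r = 3
Π count = n − r = 7 − 3 = 4

4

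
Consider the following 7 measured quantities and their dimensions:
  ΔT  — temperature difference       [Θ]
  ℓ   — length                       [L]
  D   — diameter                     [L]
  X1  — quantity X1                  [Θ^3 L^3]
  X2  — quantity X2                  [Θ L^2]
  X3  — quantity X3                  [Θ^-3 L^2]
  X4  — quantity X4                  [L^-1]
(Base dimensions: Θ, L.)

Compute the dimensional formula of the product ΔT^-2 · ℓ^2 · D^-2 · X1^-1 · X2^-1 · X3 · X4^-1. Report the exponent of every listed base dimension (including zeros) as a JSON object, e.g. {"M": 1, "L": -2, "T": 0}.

{"Θ": -9, "L": -2}

Dimensional matrix (Θ×L by ΔT×ℓ×D×X1×X2×X3×X4):
  Θ: [ 1  0  0  3  1 -3  0]
  L: [ 0  1  1  3  2  2 -1]
  [Θ]: (-2)·1+(2)·0+(-2)·0+(-1)·3+(-1)·1+(1)·-3+(-1)·0 = -9
  [L]: (-2)·0+(2)·1+(-2)·1+(-1)·3+(-1)·2+(1)·2+(-1)·-1 = -2
⇒ Θ^-9 L^-2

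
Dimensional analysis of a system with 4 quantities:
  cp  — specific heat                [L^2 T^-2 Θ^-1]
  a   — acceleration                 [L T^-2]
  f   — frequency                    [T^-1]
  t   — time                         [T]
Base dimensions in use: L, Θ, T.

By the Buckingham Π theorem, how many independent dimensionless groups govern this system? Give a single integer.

1

Write exponents as rows L,Θ,T / cols cp,a,f,t:
  L: [ 2  1  0  0]
  Θ: [-1  0  0  0]
  T: [-2 -2 -1  1]
RREF → pivots at {cp,a,f} ⇒ r = 3
n=4, r=3 ⇒ 1 dimensionless group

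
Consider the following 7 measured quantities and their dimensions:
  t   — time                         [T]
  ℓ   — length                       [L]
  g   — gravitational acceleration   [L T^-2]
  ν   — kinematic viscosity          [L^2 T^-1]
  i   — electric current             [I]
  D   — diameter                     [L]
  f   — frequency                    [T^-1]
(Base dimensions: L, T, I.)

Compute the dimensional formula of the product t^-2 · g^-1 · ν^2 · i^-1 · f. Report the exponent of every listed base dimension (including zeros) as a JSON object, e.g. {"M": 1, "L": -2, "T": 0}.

{"L": 3, "T": -3, "I": -1}

Write exponents as rows L,T,I / cols t,ℓ,g,ν,i,D,f:
  L: [ 0  1  1  2  0  1  0]
  T: [ 1  0 -2 -1  0  0 -1]
  I: [ 0  0  0  0  1  0  0]
  [L]: (-2)·0+(-1)·1+(2)·2+(-1)·0+(1)·0 = 3
  [T]: (-2)·1+(-1)·-2+(2)·-1+(-1)·0+(1)·-1 = -3
  [I]: (-2)·0+(-1)·0+(2)·0+(-1)·1+(1)·0 = -1
⇒ L^3 T^-3 I^-1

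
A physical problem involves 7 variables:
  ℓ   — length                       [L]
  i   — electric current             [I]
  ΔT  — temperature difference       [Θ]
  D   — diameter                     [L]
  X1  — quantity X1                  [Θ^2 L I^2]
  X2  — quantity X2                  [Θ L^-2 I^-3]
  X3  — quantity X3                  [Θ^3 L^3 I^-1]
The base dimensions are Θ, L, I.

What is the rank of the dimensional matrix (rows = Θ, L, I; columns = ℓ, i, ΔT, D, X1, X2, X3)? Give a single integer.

3

Dimensional matrix (Θ×L×I by ℓ×i×ΔT×D×X1×X2×X3):
  Θ: [ 0  0  1  0  2  1  3]
  L: [ 1  0  0  1  1 -2  3]
  I: [ 0  1  0  0  2 -3 -1]
RREF → pivots at {ℓ,i,ΔT} ⇒ r = 3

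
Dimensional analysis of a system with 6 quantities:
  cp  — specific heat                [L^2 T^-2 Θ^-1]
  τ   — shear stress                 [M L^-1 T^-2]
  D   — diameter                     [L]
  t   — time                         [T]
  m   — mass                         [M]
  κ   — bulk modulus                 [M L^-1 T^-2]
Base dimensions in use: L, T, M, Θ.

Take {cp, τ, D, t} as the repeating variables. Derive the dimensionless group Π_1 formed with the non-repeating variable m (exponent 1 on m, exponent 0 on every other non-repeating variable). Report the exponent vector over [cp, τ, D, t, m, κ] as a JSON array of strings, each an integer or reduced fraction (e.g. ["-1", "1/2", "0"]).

["0", "-1", "-1", "-2", "1", "0"]

Exponent matrix [L,T,M,Θ] × [cp,τ,D,t,m,κ]:
  L: [ 2 -1  1  0  0 -1]
  T: [-2 -2  0  1  0 -2]
  M: [ 0  1  0  0  1  1]
  Θ: [-1  0  0  0  0  0]
Echelon form has 4 nonzero rows (pivots: cp,τ,D,t)
Repeat: cp,τ,D,t; free: m,κ
RREF:
  r0: [   1    0    0    0    0    0]
  r1: [   0    1    0    0    1    1]
  r2: [   0    0    1    0    1    0]
  r3: [   0    0    0    1    2    0]
Fix exponent of m at 1, κ at 0; solve each RREF row for its pivot's exponent:
  r0: exp(cp) + (0)·1 = 0 ⇒ exp(cp) = 0
  r1: exp(τ) + (1)·1 = 0 ⇒ exp(τ) = -1
  r2: exp(D) + (1)·1 = 0 ⇒ exp(D) = -1
  r3: exp(t) + (2)·1 = 0 ⇒ exp(t) = -2
Π_1 = τ^-1 · D^-1 · t^-2 · m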